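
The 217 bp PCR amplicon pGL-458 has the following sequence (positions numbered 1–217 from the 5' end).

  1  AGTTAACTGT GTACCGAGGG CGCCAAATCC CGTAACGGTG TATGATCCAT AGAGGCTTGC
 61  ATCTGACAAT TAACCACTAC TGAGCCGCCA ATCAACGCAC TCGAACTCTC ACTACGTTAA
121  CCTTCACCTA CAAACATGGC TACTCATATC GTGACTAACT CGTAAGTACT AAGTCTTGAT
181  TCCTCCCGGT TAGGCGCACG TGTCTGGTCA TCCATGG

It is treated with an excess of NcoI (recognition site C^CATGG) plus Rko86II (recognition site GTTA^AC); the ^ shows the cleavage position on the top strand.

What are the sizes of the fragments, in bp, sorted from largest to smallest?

The NcoI site (CCATGG) starts at position 212.
NcoI cuts after the first base of each site, so after position 212.
Rko86II sites (GTTAAC) start at positions 2, 116.
Rko86II cuts after base 4 of each site, so after positions 5, 119.
Combined cut positions: 5, 119, 212.
Linear molecule, 3 cuts → 4 fragments:
  1–5 → 5 bp
  6–119 → 114 bp
  120–212 → 93 bp
  213–217 → 5 bp
Sorted largest to smallest: 114, 93, 5, 5 bp.

114, 93, 5, 5 bp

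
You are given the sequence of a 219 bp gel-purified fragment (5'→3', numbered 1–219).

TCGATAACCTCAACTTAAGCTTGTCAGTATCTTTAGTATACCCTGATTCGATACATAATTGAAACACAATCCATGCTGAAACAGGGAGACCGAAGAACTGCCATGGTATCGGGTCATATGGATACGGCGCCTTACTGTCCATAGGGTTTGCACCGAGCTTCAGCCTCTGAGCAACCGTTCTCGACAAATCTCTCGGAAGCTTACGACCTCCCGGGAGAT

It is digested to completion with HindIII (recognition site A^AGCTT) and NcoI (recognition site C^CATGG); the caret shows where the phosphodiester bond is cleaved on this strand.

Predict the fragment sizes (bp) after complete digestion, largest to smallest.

HindIII sites (AAGCTT) start at positions 17, 197.
HindIII cuts after the first base of each site, so after positions 17, 197.
The NcoI site (CCATGG) starts at position 101.
NcoI cuts after the first base of each site, so after position 101.
Combined cut positions: 17, 101, 197.
Linear molecule, 3 cuts → 4 fragments:
  1–17 → 17 bp
  18–101 → 84 bp
  102–197 → 96 bp
  198–219 → 22 bp
Sorted largest to smallest: 96, 84, 22, 17 bp.

96, 84, 22, 17 bp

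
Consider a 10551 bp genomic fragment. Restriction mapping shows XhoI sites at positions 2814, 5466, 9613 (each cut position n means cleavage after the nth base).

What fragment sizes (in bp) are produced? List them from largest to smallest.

4147, 2814, 2652, 938 bp

Linear molecule, 3 cuts → 4 fragments:
  2814 − 0 = 2814 bp
  5466 − 2814 = 2652 bp
  9613 − 5466 = 4147 bp
  10551 − 9613 = 938 bp
Sorted largest to smallest: 4147, 2814, 2652, 938 bp.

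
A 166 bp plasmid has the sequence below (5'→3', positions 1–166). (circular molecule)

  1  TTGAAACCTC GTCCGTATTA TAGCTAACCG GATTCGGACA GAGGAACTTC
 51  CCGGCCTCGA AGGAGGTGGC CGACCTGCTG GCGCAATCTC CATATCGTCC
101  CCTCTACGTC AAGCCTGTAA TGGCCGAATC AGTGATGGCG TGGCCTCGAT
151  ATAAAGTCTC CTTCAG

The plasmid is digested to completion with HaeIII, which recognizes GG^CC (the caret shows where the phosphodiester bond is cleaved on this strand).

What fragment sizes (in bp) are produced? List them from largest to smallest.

77, 54, 20, 15 bp

HaeIII sites (GGCC) start at positions 53, 68, 122, 142.
HaeIII cuts after base 2 of each site, so after positions 54, 69, 123, 143.
Circular molecule, 4 cuts → 4 fragments:
  55–69 → 15 bp
  70–123 → 54 bp
  124–143 → 20 bp
  144–166 then 1–54 → 23 + 54 = 77 bp
Sorted largest to smallest: 77, 54, 20, 15 bp.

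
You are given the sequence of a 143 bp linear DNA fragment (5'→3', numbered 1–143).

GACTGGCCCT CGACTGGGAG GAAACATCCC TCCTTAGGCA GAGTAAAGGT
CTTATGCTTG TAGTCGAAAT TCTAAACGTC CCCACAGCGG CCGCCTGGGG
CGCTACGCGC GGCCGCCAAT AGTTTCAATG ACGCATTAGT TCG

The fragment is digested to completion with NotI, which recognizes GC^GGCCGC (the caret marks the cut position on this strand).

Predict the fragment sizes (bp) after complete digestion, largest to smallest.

NotI sites (GCGGCCGC) start at positions 87, 109.
NotI cuts after base 2 of each site, so after positions 88, 110.
Linear molecule, 2 cuts → 3 fragments:
  1–88 → 88 bp
  89–110 → 22 bp
  111–143 → 33 bp
Sorted largest to smallest: 88, 33, 22 bp.

88, 33, 22 bp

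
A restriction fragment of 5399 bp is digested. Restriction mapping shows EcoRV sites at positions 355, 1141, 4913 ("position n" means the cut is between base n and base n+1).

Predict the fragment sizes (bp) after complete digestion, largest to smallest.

3772, 786, 486, 355 bp

Linear molecule, 3 cuts → 4 fragments:
  355 − 0 = 355 bp
  1141 − 355 = 786 bp
  4913 − 1141 = 3772 bp
  5399 − 4913 = 486 bp
Sorted largest to smallest: 3772, 786, 486, 355 bp.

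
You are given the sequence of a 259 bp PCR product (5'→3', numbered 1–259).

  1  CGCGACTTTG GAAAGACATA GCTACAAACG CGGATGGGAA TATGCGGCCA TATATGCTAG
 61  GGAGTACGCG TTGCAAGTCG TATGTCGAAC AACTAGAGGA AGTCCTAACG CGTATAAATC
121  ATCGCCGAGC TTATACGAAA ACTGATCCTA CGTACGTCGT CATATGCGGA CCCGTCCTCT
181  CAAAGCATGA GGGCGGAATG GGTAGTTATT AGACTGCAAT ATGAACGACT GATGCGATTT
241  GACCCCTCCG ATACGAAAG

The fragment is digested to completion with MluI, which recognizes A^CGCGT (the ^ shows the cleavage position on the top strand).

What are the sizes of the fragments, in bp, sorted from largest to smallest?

MluI sites (ACGCGT) start at positions 66, 108.
MluI cuts after the first base of each site, so after positions 66, 108.
Linear molecule, 2 cuts → 3 fragments:
  1–66 → 66 bp
  67–108 → 42 bp
  109–259 → 151 bp
Sorted largest to smallest: 151, 66, 42 bp.

151, 66, 42 bp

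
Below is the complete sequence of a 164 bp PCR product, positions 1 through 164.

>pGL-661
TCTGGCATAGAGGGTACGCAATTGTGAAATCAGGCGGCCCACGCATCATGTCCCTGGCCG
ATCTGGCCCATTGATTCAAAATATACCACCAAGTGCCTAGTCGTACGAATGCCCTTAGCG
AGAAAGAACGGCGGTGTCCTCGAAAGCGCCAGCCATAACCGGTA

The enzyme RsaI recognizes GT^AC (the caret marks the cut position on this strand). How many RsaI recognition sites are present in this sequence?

GTAC occurs starting at positions 14, 103.
RsaI cuts at 2 sites.

2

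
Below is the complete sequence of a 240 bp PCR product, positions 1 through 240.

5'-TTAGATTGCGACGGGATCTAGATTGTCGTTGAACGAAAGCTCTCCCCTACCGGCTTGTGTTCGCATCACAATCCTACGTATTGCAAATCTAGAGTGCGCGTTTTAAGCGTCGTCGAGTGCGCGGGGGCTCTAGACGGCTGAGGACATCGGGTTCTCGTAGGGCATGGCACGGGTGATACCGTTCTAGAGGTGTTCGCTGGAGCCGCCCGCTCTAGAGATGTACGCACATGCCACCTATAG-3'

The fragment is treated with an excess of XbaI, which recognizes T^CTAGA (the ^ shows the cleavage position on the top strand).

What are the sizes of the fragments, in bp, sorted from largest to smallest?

XbaI sites (TCTAGA) start at positions 17, 88, 129, 183, 211.
XbaI cuts after the first base of each site, so after positions 17, 88, 129, 183, 211.
Linear molecule, 5 cuts → 6 fragments:
  1–17 → 17 bp
  18–88 → 71 bp
  89–129 → 41 bp
  130–183 → 54 bp
  184–211 → 28 bp
  212–240 → 29 bp
Sorted largest to smallest: 71, 54, 41, 29, 28, 17 bp.

71, 54, 41, 29, 28, 17 bp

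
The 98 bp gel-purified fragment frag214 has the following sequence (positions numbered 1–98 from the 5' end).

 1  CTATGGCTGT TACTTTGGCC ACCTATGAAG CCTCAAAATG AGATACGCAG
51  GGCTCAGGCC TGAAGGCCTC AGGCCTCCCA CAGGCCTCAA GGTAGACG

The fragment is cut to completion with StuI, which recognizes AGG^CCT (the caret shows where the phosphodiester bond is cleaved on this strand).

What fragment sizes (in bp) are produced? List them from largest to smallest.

StuI sites (AGGCCT) start at positions 56, 64, 71, 82.
StuI cuts after base 3 of each site, so after positions 58, 66, 73, 84.
Linear molecule, 4 cuts → 5 fragments:
  1–58 → 58 bp
  59–66 → 8 bp
  67–73 → 7 bp
  74–84 → 11 bp
  85–98 → 14 bp
Sorted largest to smallest: 58, 14, 11, 8, 7 bp.

58, 14, 11, 8, 7 bp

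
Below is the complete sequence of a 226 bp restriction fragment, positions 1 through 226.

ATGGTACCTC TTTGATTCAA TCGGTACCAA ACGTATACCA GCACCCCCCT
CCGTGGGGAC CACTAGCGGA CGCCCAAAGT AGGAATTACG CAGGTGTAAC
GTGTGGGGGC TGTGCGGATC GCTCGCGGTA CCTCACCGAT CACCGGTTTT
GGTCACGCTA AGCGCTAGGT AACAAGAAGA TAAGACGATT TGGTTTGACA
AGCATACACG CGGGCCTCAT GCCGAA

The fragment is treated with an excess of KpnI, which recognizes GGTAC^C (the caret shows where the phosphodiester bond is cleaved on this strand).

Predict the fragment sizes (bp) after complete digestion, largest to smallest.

104, 95, 20, 7 bp

KpnI sites (GGTACC) start at positions 3, 23, 127.
KpnI cuts after base 5 of each site (before the last base), so after positions 7, 27, 131.
Linear molecule, 3 cuts → 4 fragments:
  1–7 → 7 bp
  8–27 → 20 bp
  28–131 → 104 bp
  132–226 → 95 bp
Sorted largest to smallest: 104, 95, 20, 7 bp.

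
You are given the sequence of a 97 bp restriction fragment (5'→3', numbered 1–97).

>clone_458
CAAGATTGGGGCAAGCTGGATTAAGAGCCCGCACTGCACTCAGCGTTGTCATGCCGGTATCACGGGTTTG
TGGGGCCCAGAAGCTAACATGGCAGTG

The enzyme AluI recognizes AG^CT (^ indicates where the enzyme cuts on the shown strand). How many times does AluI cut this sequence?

AGCT occurs starting at positions 14, 82.
AluI cuts at 2 sites.

2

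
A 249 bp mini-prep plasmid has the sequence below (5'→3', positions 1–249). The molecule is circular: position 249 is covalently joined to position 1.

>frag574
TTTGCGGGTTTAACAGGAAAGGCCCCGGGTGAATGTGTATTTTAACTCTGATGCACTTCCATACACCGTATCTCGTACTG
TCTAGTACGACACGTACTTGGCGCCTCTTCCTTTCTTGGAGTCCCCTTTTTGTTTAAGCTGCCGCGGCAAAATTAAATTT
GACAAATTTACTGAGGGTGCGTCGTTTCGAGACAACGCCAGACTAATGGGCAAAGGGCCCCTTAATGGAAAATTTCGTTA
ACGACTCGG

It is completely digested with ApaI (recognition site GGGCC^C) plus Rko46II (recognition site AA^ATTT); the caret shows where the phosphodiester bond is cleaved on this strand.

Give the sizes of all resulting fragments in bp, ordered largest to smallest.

174, 54, 12, 9 bp

The ApaI site (GGGCCC) starts at position 215.
ApaI cuts after base 5 of each site (before the last base), so after position 219.
Rko46II sites (AAATTT) start at positions 155, 164, 230.
Rko46II cuts after base 2 of each site, so after positions 156, 165, 231.
Combined cut positions: 156, 165, 219, 231.
Circular molecule, 4 cuts → 4 fragments:
  157–165 → 9 bp
  166–219 → 54 bp
  220–231 → 12 bp
  232–249 then 1–156 → 18 + 156 = 174 bp
Sorted largest to smallest: 174, 54, 12, 9 bp.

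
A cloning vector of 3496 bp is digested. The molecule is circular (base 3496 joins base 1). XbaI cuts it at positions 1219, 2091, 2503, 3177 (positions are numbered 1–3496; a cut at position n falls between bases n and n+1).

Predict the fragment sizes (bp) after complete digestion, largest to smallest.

Circular molecule, 4 cuts → 4 fragments:
  2091 − 1219 = 872 bp
  2503 − 2091 = 412 bp
  3177 − 2503 = 674 bp
  wrap: 3496 − 3177 + 1219 = 1538 bp
Sorted largest to smallest: 1538, 872, 674, 412 bp.

1538, 872, 674, 412 bp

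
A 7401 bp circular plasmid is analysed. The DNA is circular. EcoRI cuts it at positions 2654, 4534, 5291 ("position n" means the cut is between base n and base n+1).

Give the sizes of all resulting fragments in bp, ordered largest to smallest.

4764, 1880, 757 bp

Circular molecule, 3 cuts → 3 fragments:
  4534 − 2654 = 1880 bp
  5291 − 4534 = 757 bp
  wrap: 7401 − 5291 + 2654 = 4764 bp
Sorted largest to smallest: 4764, 1880, 757 bp.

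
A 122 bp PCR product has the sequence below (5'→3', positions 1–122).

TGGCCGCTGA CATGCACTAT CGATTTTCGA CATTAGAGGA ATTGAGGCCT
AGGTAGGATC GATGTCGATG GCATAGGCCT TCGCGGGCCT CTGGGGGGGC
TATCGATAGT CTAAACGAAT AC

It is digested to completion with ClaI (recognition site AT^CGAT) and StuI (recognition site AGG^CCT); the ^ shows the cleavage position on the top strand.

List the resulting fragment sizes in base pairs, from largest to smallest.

27, 26, 20, 19, 18, 12 bp

ClaI sites (ATCGAT) start at positions 19, 58, 102.
ClaI cuts after base 2 of each site, so after positions 20, 59, 103.
StuI sites (AGGCCT) start at positions 45, 75.
StuI cuts after base 3 of each site, so after positions 47, 77.
Combined cut positions: 20, 47, 59, 77, 103.
Linear molecule, 5 cuts → 6 fragments:
  1–20 → 20 bp
  21–47 → 27 bp
  48–59 → 12 bp
  60–77 → 18 bp
  78–103 → 26 bp
  104–122 → 19 bp
Sorted largest to smallest: 27, 26, 20, 19, 18, 12 bp.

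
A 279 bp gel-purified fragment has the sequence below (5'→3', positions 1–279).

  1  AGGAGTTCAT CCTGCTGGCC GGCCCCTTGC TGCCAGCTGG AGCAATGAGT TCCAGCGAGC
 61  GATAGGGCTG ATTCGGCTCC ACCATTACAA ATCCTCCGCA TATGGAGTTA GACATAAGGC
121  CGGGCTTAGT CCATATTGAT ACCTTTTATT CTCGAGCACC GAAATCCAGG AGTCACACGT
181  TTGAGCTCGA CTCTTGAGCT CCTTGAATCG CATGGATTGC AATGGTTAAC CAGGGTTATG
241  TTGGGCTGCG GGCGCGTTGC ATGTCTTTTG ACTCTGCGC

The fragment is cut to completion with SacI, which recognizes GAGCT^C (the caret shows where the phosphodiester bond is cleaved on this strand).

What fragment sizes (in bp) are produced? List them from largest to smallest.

SacI sites (GAGCTC) start at positions 183, 196.
SacI cuts after base 5 of each site (before the last base), so after positions 187, 200.
Linear molecule, 2 cuts → 3 fragments:
  1–187 → 187 bp
  188–200 → 13 bp
  201–279 → 79 bp
Sorted largest to smallest: 187, 79, 13 bp.

187, 79, 13 bp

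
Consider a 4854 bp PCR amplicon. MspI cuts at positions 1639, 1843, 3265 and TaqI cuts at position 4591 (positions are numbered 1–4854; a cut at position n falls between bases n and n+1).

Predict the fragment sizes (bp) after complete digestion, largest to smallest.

Combined cut positions (sorted): 1639, 1843, 3265, 4591.
Linear molecule, 4 cuts → 5 fragments:
  1639 − 0 = 1639 bp
  1843 − 1639 = 204 bp
  3265 − 1843 = 1422 bp
  4591 − 3265 = 1326 bp
  4854 − 4591 = 263 bp
Sorted largest to smallest: 1639, 1422, 1326, 263, 204 bp.

1639, 1422, 1326, 263, 204 bp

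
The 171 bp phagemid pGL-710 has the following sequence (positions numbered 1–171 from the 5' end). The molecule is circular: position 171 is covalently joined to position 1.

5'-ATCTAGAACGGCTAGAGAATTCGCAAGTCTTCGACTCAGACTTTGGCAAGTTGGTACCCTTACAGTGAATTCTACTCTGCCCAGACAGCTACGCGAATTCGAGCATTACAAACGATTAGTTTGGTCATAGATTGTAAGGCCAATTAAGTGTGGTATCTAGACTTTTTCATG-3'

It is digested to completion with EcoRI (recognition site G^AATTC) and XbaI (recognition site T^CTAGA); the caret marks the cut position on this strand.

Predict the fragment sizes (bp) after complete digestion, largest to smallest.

EcoRI sites (GAATTC) start at positions 17, 67, 95.
EcoRI cuts after the first base of each site, so after positions 17, 67, 95.
XbaI sites (TCTAGA) start at positions 2, 156.
XbaI cuts after the first base of each site, so after positions 2, 156.
Combined cut positions: 2, 17, 67, 95, 156.
Circular molecule, 5 cuts → 5 fragments:
  3–17 → 15 bp
  18–67 → 50 bp
  68–95 → 28 bp
  96–156 → 61 bp
  157–171 then 1–2 → 15 + 2 = 17 bp
Sorted largest to smallest: 61, 50, 28, 17, 15 bp.

61, 50, 28, 17, 15 bp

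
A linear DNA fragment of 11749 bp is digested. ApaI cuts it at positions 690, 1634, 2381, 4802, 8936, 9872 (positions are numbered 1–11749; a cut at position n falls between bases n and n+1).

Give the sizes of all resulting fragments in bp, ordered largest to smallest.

4134, 2421, 1877, 944, 936, 747, 690 bp

Linear molecule, 6 cuts → 7 fragments:
  690 − 0 = 690 bp
  1634 − 690 = 944 bp
  2381 − 1634 = 747 bp
  4802 − 2381 = 2421 bp
  8936 − 4802 = 4134 bp
  9872 − 8936 = 936 bp
  11749 − 9872 = 1877 bp
Sorted largest to smallest: 4134, 2421, 1877, 944, 936, 747, 690 bp.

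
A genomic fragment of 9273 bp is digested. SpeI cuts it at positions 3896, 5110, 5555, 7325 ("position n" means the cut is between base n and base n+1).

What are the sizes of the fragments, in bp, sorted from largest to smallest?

Linear molecule, 4 cuts → 5 fragments:
  3896 − 0 = 3896 bp
  5110 − 3896 = 1214 bp
  5555 − 5110 = 445 bp
  7325 − 5555 = 1770 bp
  9273 − 7325 = 1948 bp
Sorted largest to smallest: 3896, 1948, 1770, 1214, 445 bp.

3896, 1948, 1770, 1214, 445 bp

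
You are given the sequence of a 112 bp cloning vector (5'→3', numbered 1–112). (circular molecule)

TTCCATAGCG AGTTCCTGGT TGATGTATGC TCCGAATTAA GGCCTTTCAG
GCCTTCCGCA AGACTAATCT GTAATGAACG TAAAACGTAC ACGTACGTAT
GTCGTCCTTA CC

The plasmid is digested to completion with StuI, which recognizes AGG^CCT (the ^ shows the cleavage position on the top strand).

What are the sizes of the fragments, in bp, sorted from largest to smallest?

103, 9 bp

StuI sites (AGGCCT) start at positions 40, 49.
StuI cuts after base 3 of each site, so after positions 42, 51.
Circular molecule, 2 cuts → 2 fragments:
  43–51 → 9 bp
  52–112 then 1–42 → 61 + 42 = 103 bp
Sorted largest to smallest: 103, 9 bp.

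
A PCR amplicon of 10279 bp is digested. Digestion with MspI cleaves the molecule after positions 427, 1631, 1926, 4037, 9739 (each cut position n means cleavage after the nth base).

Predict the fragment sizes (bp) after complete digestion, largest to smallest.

Linear molecule, 5 cuts → 6 fragments:
  427 − 0 = 427 bp
  1631 − 427 = 1204 bp
  1926 − 1631 = 295 bp
  4037 − 1926 = 2111 bp
  9739 − 4037 = 5702 bp
  10279 − 9739 = 540 bp
Sorted largest to smallest: 5702, 2111, 1204, 540, 427, 295 bp.

5702, 2111, 1204, 540, 427, 295 bp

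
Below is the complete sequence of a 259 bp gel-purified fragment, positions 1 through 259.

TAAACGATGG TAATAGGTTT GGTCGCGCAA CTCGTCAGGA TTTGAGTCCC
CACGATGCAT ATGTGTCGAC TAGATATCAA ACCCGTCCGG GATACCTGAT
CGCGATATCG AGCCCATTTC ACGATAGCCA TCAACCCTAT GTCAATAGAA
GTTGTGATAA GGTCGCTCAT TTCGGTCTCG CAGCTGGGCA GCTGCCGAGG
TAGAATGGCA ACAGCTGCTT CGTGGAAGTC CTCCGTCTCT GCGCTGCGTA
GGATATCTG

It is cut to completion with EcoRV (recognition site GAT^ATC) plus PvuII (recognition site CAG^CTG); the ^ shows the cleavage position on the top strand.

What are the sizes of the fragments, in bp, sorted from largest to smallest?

EcoRV sites (GATATC) start at positions 73, 104, 252.
EcoRV cuts after base 3 of each site, so after positions 75, 106, 254.
PvuII sites (CAGCTG) start at positions 181, 189, 212.
PvuII cuts after base 3 of each site, so after positions 183, 191, 214.
Combined cut positions: 75, 106, 183, 191, 214, 254.
Linear molecule, 6 cuts → 7 fragments:
  1–75 → 75 bp
  76–106 → 31 bp
  107–183 → 77 bp
  184–191 → 8 bp
  192–214 → 23 bp
  215–254 → 40 bp
  255–259 → 5 bp
Sorted largest to smallest: 77, 75, 40, 31, 23, 8, 5 bp.

77, 75, 40, 31, 23, 8, 5 bp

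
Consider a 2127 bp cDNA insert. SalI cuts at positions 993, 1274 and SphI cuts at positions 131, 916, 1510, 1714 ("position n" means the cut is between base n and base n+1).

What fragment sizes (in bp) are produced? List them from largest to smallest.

785, 413, 281, 236, 204, 131, 77 bp

Combined cut positions (sorted): 131, 916, 993, 1274, 1510, 1714.
Linear molecule, 6 cuts → 7 fragments:
  131 − 0 = 131 bp
  916 − 131 = 785 bp
  993 − 916 = 77 bp
  1274 − 993 = 281 bp
  1510 − 1274 = 236 bp
  1714 − 1510 = 204 bp
  2127 − 1714 = 413 bp
Sorted largest to smallest: 785, 413, 281, 236, 204, 131, 77 bp.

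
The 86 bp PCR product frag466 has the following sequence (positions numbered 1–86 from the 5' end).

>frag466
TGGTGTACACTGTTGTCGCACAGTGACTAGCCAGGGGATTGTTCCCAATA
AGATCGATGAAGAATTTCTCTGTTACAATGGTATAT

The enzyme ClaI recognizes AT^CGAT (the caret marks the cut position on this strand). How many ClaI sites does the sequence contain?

1

ATCGAT occurs starting at position 53.
ClaI cuts at 1 site.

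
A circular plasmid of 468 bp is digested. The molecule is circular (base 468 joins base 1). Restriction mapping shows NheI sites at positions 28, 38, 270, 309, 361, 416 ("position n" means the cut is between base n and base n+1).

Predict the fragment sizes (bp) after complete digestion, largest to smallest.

232, 80, 55, 52, 39, 10 bp

Circular molecule, 6 cuts → 6 fragments:
  38 − 28 = 10 bp
  270 − 38 = 232 bp
  309 − 270 = 39 bp
  361 − 309 = 52 bp
  416 − 361 = 55 bp
  wrap: 468 − 416 + 28 = 80 bp
Sorted largest to smallest: 232, 80, 55, 52, 39, 10 bp.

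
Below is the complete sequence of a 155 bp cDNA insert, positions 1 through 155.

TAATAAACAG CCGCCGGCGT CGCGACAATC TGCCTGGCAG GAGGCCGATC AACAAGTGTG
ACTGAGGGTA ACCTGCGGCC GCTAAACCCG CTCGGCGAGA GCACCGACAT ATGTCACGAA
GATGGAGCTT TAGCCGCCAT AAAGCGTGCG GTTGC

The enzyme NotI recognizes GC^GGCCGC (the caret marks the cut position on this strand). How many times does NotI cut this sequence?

GCGGCCGC occurs starting at position 75.
NotI cuts at 1 site.

1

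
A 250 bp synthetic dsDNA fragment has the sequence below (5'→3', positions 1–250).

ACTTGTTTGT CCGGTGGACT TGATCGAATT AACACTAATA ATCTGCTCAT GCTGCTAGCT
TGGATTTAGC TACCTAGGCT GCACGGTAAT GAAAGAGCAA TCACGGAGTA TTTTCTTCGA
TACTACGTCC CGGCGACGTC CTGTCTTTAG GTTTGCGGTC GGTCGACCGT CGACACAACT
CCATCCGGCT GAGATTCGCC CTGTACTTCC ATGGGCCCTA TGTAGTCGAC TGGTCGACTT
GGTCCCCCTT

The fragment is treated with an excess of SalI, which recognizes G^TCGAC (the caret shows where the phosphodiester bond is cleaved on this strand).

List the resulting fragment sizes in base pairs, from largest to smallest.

SalI sites (GTCGAC) start at positions 162, 169, 225, 233.
SalI cuts after the first base of each site, so after positions 162, 169, 225, 233.
Linear molecule, 4 cuts → 5 fragments:
  1–162 → 162 bp
  163–169 → 7 bp
  170–225 → 56 bp
  226–233 → 8 bp
  234–250 → 17 bp
Sorted largest to smallest: 162, 56, 17, 8, 7 bp.

162, 56, 17, 8, 7 bp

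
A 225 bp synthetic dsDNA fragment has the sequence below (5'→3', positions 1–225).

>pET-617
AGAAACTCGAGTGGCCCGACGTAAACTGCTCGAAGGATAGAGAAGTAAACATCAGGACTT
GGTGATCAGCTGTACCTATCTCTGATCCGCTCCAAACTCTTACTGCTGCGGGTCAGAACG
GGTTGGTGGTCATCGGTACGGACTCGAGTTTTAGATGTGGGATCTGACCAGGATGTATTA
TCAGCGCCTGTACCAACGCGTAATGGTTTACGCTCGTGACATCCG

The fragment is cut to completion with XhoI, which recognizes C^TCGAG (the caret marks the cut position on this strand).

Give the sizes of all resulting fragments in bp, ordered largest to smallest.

137, 82, 6 bp

XhoI sites (CTCGAG) start at positions 6, 143.
XhoI cuts after the first base of each site, so after positions 6, 143.
Linear molecule, 2 cuts → 3 fragments:
  1–6 → 6 bp
  7–143 → 137 bp
  144–225 → 82 bp
Sorted largest to smallest: 137, 82, 6 bp.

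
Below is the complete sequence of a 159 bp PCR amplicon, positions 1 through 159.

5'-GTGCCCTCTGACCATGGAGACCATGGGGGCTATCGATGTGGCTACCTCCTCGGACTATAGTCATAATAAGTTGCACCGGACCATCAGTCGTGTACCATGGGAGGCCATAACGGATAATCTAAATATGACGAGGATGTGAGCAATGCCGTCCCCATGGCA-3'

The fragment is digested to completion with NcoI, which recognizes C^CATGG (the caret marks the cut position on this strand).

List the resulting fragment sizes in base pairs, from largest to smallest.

74, 57, 12, 9, 7 bp

NcoI sites (CCATGG) start at positions 12, 21, 95, 152.
NcoI cuts after the first base of each site, so after positions 12, 21, 95, 152.
Linear molecule, 4 cuts → 5 fragments:
  1–12 → 12 bp
  13–21 → 9 bp
  22–95 → 74 bp
  96–152 → 57 bp
  153–159 → 7 bp
Sorted largest to smallest: 74, 57, 12, 9, 7 bp.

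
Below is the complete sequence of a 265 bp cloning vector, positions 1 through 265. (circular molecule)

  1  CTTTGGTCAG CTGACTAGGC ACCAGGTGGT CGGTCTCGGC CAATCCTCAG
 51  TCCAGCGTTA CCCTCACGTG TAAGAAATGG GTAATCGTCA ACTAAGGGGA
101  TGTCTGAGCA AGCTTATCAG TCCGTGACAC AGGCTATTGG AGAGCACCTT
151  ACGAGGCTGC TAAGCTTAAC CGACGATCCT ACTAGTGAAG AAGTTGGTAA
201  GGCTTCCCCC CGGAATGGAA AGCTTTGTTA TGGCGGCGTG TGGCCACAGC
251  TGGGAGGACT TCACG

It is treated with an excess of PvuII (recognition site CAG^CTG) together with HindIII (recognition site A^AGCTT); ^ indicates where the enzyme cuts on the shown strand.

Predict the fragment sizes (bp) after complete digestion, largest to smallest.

100, 58, 52, 29, 26 bp

PvuII sites (CAGCTG) start at positions 8, 247.
PvuII cuts after base 3 of each site, so after positions 10, 249.
HindIII sites (AAGCTT) start at positions 110, 162, 220.
HindIII cuts after the first base of each site, so after positions 110, 162, 220.
Combined cut positions: 10, 110, 162, 220, 249.
Circular molecule, 5 cuts → 5 fragments:
  11–110 → 100 bp
  111–162 → 52 bp
  163–220 → 58 bp
  221–249 → 29 bp
  250–265 then 1–10 → 16 + 10 = 26 bp
Sorted largest to smallest: 100, 58, 52, 29, 26 bp.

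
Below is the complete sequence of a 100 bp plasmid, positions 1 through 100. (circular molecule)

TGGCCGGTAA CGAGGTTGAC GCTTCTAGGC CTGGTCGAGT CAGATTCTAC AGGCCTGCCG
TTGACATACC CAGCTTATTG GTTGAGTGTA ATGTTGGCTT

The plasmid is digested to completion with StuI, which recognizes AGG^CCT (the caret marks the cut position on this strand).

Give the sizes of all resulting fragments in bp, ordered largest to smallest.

76, 24 bp

StuI sites (AGGCCT) start at positions 27, 51.
StuI cuts after base 3 of each site, so after positions 29, 53.
Circular molecule, 2 cuts → 2 fragments:
  30–53 → 24 bp
  54–100 then 1–29 → 47 + 29 = 76 bp
Sorted largest to smallest: 76, 24 bp.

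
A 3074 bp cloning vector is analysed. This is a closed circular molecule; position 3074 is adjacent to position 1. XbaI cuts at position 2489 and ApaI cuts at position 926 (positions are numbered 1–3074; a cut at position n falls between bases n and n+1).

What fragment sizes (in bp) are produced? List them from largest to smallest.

Combined cut positions (sorted): 926, 2489.
Circular molecule, 2 cuts → 2 fragments:
  2489 − 926 = 1563 bp
  wrap: 3074 − 2489 + 926 = 1511 bp
Sorted largest to smallest: 1563, 1511 bp.

1563, 1511 bp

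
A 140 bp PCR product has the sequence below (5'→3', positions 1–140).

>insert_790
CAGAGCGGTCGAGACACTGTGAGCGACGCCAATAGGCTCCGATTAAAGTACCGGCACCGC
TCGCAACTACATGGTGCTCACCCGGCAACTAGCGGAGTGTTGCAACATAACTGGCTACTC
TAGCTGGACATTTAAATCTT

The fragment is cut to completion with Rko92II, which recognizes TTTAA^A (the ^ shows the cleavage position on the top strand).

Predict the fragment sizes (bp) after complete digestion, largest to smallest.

135, 5 bp

The Rko92II site (TTTAAA) starts at position 131.
Rko92II cuts after base 5 of each site (before the last base), so after position 135.
Linear molecule, 1 cut → 2 fragments:
  1–135 → 135 bp
  136–140 → 5 bp
Sorted largest to smallest: 135, 5 bp.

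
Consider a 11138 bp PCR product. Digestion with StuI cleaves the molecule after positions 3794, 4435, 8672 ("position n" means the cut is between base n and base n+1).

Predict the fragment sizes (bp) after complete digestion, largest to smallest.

4237, 3794, 2466, 641 bp

Linear molecule, 3 cuts → 4 fragments:
  3794 − 0 = 3794 bp
  4435 − 3794 = 641 bp
  8672 − 4435 = 4237 bp
  11138 − 8672 = 2466 bp
Sorted largest to smallest: 4237, 3794, 2466, 641 bp.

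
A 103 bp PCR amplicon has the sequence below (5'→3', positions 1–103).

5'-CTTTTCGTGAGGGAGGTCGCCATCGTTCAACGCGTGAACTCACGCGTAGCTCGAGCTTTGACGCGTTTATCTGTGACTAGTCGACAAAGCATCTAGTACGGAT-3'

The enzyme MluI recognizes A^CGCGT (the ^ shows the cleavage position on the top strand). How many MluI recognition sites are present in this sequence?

3

ACGCGT occurs starting at positions 30, 42, 61.
MluI cuts at 3 sites.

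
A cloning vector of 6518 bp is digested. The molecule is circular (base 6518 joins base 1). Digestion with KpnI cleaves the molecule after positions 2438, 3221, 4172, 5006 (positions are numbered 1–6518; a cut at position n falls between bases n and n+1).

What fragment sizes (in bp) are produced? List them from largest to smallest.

Circular molecule, 4 cuts → 4 fragments:
  3221 − 2438 = 783 bp
  4172 − 3221 = 951 bp
  5006 − 4172 = 834 bp
  wrap: 6518 − 5006 + 2438 = 3950 bp
Sorted largest to smallest: 3950, 951, 834, 783 bp.

3950, 951, 834, 783 bp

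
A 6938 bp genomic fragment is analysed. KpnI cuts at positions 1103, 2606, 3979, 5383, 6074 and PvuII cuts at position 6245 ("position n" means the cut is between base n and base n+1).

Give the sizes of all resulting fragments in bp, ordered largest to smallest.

Combined cut positions (sorted): 1103, 2606, 3979, 5383, 6074, 6245.
Linear molecule, 6 cuts → 7 fragments:
  1103 − 0 = 1103 bp
  2606 − 1103 = 1503 bp
  3979 − 2606 = 1373 bp
  5383 − 3979 = 1404 bp
  6074 − 5383 = 691 bp
  6245 − 6074 = 171 bp
  6938 − 6245 = 693 bp
Sorted largest to smallest: 1503, 1404, 1373, 1103, 693, 691, 171 bp.

1503, 1404, 1373, 1103, 693, 691, 171 bp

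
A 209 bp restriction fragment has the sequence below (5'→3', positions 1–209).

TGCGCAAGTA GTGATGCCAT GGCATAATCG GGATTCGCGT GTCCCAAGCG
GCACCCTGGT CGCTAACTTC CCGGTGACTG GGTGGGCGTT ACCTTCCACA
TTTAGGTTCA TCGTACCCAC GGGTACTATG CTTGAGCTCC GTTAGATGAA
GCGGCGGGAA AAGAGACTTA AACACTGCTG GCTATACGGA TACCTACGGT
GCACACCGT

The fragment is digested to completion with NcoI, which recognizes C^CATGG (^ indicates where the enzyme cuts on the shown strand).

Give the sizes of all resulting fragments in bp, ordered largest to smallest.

192, 17 bp

The NcoI site (CCATGG) starts at position 17.
NcoI cuts after the first base of each site, so after position 17.
Linear molecule, 1 cut → 2 fragments:
  1–17 → 17 bp
  18–209 → 192 bp
Sorted largest to smallest: 192, 17 bp.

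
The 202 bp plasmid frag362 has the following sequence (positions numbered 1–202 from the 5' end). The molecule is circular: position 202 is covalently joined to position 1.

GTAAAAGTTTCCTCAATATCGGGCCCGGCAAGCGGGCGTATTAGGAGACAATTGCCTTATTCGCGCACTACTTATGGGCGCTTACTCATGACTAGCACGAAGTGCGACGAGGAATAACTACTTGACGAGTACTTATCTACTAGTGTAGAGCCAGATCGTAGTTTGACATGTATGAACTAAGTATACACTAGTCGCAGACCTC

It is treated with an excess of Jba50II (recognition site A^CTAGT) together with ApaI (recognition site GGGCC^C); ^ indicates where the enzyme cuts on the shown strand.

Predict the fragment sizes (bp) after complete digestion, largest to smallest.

Jba50II sites (ACTAGT) start at positions 139, 187.
Jba50II cuts after the first base of each site, so after positions 139, 187.
The ApaI site (GGGCCC) starts at position 21.
ApaI cuts after base 5 of each site (before the last base), so after position 25.
Combined cut positions: 25, 139, 187.
Circular molecule, 3 cuts → 3 fragments:
  26–139 → 114 bp
  140–187 → 48 bp
  188–202 then 1–25 → 15 + 25 = 40 bp
Sorted largest to smallest: 114, 48, 40 bp.

114, 48, 40 bp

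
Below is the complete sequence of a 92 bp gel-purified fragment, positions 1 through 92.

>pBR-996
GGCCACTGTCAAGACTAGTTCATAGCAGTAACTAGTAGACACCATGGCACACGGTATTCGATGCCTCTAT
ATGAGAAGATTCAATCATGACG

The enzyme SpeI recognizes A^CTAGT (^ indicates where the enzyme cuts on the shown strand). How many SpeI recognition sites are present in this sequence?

2

ACTAGT occurs starting at positions 14, 31.
SpeI cuts at 2 sites.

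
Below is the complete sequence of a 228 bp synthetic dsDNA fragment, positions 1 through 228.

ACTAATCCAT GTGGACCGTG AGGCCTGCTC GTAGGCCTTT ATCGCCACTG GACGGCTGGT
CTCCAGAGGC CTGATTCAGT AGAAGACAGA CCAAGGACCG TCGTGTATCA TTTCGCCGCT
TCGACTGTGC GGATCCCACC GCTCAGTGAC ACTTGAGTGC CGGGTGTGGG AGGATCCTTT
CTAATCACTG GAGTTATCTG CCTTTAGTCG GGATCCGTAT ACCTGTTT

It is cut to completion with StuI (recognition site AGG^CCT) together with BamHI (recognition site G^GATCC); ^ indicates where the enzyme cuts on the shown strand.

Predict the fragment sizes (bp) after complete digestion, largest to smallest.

62, 41, 39, 34, 23, 17, 12 bp

StuI sites (AGGCCT) start at positions 21, 33, 67.
StuI cuts after base 3 of each site, so after positions 23, 35, 69.
BamHI sites (GGATCC) start at positions 131, 172, 211.
BamHI cuts after the first base of each site, so after positions 131, 172, 211.
Combined cut positions: 23, 35, 69, 131, 172, 211.
Linear molecule, 6 cuts → 7 fragments:
  1–23 → 23 bp
  24–35 → 12 bp
  36–69 → 34 bp
  70–131 → 62 bp
  132–172 → 41 bp
  173–211 → 39 bp
  212–228 → 17 bp
Sorted largest to smallest: 62, 41, 39, 34, 23, 17, 12 bp.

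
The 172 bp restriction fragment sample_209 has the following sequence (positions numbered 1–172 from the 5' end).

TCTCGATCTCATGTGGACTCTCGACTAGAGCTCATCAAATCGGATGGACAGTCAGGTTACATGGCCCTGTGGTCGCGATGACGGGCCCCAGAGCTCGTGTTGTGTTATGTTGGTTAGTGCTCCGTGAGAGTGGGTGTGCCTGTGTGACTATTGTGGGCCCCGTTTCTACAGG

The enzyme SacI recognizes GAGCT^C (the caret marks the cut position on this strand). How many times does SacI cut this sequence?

2

GAGCTC occurs starting at positions 28, 91.
SacI cuts at 2 sites.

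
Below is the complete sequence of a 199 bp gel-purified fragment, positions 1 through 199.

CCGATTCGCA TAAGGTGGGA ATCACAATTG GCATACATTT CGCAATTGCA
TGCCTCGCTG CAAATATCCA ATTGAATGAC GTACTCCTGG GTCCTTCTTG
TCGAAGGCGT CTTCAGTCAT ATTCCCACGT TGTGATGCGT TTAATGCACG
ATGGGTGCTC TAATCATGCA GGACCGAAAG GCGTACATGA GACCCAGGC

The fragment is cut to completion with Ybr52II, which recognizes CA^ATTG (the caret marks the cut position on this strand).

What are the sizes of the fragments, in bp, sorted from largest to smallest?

129, 26, 26, 18 bp

Ybr52II sites (CAATTG) start at positions 25, 43, 69.
Ybr52II cuts after base 2 of each site, so after positions 26, 44, 70.
Linear molecule, 3 cuts → 4 fragments:
  1–26 → 26 bp
  27–44 → 18 bp
  45–70 → 26 bp
  71–199 → 129 bp
Sorted largest to smallest: 129, 26, 26, 18 bp.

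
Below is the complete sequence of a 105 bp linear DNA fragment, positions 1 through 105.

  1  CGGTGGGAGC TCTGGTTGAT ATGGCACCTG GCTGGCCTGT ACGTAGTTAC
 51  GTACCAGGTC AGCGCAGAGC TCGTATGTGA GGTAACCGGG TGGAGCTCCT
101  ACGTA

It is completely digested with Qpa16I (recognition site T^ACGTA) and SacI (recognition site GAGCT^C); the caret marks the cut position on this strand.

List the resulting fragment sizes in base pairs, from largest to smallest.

Qpa16I sites (TACGTA) start at positions 40, 48, 100.
Qpa16I cuts after the first base of each site, so after positions 40, 48, 100.
SacI sites (GAGCTC) start at positions 7, 67, 93.
SacI cuts after base 5 of each site (before the last base), so after positions 11, 71, 97.
Combined cut positions: 11, 40, 48, 71, 97, 100.
Linear molecule, 6 cuts → 7 fragments:
  1–11 → 11 bp
  12–40 → 29 bp
  41–48 → 8 bp
  49–71 → 23 bp
  72–97 → 26 bp
  98–100 → 3 bp
  101–105 → 5 bp
Sorted largest to smallest: 29, 26, 23, 11, 8, 5, 3 bp.

29, 26, 23, 11, 8, 5, 3 bp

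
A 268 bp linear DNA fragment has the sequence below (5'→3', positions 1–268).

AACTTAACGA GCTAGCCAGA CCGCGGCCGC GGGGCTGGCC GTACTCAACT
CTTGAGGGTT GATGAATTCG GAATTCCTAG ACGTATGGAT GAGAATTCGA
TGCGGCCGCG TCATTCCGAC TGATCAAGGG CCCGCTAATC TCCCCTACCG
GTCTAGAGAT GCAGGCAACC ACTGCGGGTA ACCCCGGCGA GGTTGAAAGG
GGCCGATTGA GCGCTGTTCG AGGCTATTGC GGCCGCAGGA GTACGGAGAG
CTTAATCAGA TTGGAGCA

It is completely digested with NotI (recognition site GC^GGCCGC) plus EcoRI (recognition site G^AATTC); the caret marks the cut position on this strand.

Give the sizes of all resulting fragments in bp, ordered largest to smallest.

127, 40, 38, 24, 22, 10, 7 bp

NotI sites (GCGGCCGC) start at positions 23, 102, 229.
NotI cuts after base 2 of each site, so after positions 24, 103, 230.
EcoRI sites (GAATTC) start at positions 64, 71, 93.
EcoRI cuts after the first base of each site, so after positions 64, 71, 93.
Combined cut positions: 24, 64, 71, 93, 103, 230.
Linear molecule, 6 cuts → 7 fragments:
  1–24 → 24 bp
  25–64 → 40 bp
  65–71 → 7 bp
  72–93 → 22 bp
  94–103 → 10 bp
  104–230 → 127 bp
  231–268 → 38 bp
Sorted largest to smallest: 127, 40, 38, 24, 22, 10, 7 bp.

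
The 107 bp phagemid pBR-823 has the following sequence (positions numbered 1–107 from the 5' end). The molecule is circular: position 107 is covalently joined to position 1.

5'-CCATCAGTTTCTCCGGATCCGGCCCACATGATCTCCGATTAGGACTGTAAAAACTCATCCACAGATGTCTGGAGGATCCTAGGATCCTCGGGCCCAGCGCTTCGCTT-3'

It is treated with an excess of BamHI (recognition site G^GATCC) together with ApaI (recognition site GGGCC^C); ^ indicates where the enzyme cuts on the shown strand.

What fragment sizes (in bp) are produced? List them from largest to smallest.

59, 28, 12, 8 bp

BamHI sites (GGATCC) start at positions 15, 74, 82.
BamHI cuts after the first base of each site, so after positions 15, 74, 82.
The ApaI site (GGGCCC) starts at position 90.
ApaI cuts after base 5 of each site (before the last base), so after position 94.
Combined cut positions: 15, 74, 82, 94.
Circular molecule, 4 cuts → 4 fragments:
  16–74 → 59 bp
  75–82 → 8 bp
  83–94 → 12 bp
  95–107 then 1–15 → 13 + 15 = 28 bp
Sorted largest to smallest: 59, 28, 12, 8 bp.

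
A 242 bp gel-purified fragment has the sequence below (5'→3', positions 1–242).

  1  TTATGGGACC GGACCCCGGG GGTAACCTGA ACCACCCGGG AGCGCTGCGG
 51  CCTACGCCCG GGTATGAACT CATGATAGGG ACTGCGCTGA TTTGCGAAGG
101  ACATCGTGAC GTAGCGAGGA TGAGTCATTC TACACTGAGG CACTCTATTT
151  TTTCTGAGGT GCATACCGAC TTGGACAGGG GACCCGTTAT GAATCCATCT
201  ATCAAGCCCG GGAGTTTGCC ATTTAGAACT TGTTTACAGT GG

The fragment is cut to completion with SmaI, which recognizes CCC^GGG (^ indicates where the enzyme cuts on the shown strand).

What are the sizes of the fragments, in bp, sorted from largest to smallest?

150, 33, 22, 20, 17 bp

SmaI sites (CCCGGG) start at positions 15, 35, 57, 207.
SmaI cuts after base 3 of each site, so after positions 17, 37, 59, 209.
Linear molecule, 4 cuts → 5 fragments:
  1–17 → 17 bp
  18–37 → 20 bp
  38–59 → 22 bp
  60–209 → 150 bp
  210–242 → 33 bp
Sorted largest to smallest: 150, 33, 22, 20, 17 bp.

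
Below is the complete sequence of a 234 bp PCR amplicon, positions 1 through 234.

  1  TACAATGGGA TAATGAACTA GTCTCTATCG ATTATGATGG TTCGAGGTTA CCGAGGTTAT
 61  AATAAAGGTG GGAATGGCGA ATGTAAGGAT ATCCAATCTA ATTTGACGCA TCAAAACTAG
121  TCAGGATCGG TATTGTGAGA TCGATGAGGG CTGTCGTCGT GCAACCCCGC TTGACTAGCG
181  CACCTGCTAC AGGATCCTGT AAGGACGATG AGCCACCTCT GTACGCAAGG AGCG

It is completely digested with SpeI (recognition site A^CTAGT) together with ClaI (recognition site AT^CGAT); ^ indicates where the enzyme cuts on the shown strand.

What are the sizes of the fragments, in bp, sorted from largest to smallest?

93, 88, 25, 17, 11 bp

SpeI sites (ACTAGT) start at positions 17, 116.
SpeI cuts after the first base of each site, so after positions 17, 116.
ClaI sites (ATCGAT) start at positions 27, 140.
ClaI cuts after base 2 of each site, so after positions 28, 141.
Combined cut positions: 17, 28, 116, 141.
Linear molecule, 4 cuts → 5 fragments:
  1–17 → 17 bp
  18–28 → 11 bp
  29–116 → 88 bp
  117–141 → 25 bp
  142–234 → 93 bp
Sorted largest to smallest: 93, 88, 25, 17, 11 bp.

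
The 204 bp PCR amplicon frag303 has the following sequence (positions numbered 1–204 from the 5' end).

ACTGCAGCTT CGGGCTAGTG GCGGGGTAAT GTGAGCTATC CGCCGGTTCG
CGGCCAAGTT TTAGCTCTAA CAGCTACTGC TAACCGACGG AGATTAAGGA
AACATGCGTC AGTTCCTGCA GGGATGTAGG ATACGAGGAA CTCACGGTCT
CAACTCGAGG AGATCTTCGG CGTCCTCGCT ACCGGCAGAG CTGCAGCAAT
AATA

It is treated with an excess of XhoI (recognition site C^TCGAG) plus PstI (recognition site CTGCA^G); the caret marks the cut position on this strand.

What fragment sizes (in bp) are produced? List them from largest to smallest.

114, 41, 34, 9, 6 bp

The XhoI site (CTCGAG) starts at position 154.
XhoI cuts after the first base of each site, so after position 154.
PstI sites (CTGCAG) start at positions 2, 116, 191.
PstI cuts after base 5 of each site (before the last base), so after positions 6, 120, 195.
Combined cut positions: 6, 120, 154, 195.
Linear molecule, 4 cuts → 5 fragments:
  1–6 → 6 bp
  7–120 → 114 bp
  121–154 → 34 bp
  155–195 → 41 bp
  196–204 → 9 bp
Sorted largest to smallest: 114, 41, 34, 9, 6 bp.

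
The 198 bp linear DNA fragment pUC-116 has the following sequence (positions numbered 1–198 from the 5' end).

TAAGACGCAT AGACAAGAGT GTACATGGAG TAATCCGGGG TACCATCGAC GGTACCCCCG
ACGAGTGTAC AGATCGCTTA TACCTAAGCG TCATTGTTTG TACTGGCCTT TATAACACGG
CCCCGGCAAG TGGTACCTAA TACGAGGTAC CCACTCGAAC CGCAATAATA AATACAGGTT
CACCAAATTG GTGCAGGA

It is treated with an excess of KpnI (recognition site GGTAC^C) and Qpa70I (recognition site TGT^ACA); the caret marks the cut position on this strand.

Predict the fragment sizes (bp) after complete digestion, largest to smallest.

KpnI sites (GGTACC) start at positions 39, 51, 132, 146.
KpnI cuts after base 5 of each site (before the last base), so after positions 43, 55, 136, 150.
Qpa70I sites (TGTACA) start at positions 20, 66.
Qpa70I cuts after base 3 of each site, so after positions 22, 68.
Combined cut positions: 22, 43, 55, 68, 136, 150.
Linear molecule, 6 cuts → 7 fragments:
  1–22 → 22 bp
  23–43 → 21 bp
  44–55 → 12 bp
  56–68 → 13 bp
  69–136 → 68 bp
  137–150 → 14 bp
  151–198 → 48 bp
Sorted largest to smallest: 68, 48, 22, 21, 14, 13, 12 bp.

68, 48, 22, 21, 14, 13, 12 bp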